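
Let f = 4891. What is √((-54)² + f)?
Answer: √7807 ≈ 88.357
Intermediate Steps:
√((-54)² + f) = √((-54)² + 4891) = √(2916 + 4891) = √7807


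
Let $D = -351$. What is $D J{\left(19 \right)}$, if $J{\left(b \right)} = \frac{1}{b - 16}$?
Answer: $-117$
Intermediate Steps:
$J{\left(b \right)} = \frac{1}{-16 + b}$
$D J{\left(19 \right)} = - \frac{351}{-16 + 19} = - \frac{351}{3} = \left(-351\right) \frac{1}{3} = -117$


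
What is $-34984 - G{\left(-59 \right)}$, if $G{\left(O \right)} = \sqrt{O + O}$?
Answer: $-34984 - i \sqrt{118} \approx -34984.0 - 10.863 i$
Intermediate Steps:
$G{\left(O \right)} = \sqrt{2} \sqrt{O}$ ($G{\left(O \right)} = \sqrt{2 O} = \sqrt{2} \sqrt{O}$)
$-34984 - G{\left(-59 \right)} = -34984 - \sqrt{2} \sqrt{-59} = -34984 - \sqrt{2} i \sqrt{59} = -34984 - i \sqrt{118}$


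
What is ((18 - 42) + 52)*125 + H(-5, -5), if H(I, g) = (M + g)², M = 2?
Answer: 3509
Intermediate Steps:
H(I, g) = (2 + g)²
((18 - 42) + 52)*125 + H(-5, -5) = ((18 - 42) + 52)*125 + (2 - 5)² = (-24 + 52)*125 + (-3)² = 28*125 + 9 = 3500 + 9 = 3509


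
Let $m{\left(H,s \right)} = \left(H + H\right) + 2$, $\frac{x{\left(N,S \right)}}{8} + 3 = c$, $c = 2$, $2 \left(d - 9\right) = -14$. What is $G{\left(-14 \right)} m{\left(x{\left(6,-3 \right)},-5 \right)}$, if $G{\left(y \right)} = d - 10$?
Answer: $112$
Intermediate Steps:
$d = 2$ ($d = 9 + \frac{1}{2} \left(-14\right) = 9 - 7 = 2$)
$x{\left(N,S \right)} = -8$ ($x{\left(N,S \right)} = -24 + 8 \cdot 2 = -24 + 16 = -8$)
$m{\left(H,s \right)} = 2 + 2 H$ ($m{\left(H,s \right)} = 2 H + 2 = 2 + 2 H$)
$G{\left(y \right)} = -8$ ($G{\left(y \right)} = 2 - 10 = -8$)
$G{\left(-14 \right)} m{\left(x{\left(6,-3 \right)},-5 \right)} = - 8 \left(2 + 2 \left(-8\right)\right) = - 8 \left(2 - 16\right) = \left(-8\right) \left(-14\right) = 112$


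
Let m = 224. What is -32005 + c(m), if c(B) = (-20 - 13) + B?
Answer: -31814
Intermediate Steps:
c(B) = -33 + B
-32005 + c(m) = -32005 + (-33 + 224) = -32005 + 191 = -31814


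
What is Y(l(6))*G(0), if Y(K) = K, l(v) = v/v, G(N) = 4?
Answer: 4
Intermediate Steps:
l(v) = 1
Y(l(6))*G(0) = 1*4 = 4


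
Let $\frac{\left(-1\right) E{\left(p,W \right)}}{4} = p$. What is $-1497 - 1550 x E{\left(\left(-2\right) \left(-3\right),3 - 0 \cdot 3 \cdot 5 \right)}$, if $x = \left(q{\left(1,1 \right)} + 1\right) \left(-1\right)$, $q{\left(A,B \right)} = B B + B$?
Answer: $-113097$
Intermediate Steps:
$q{\left(A,B \right)} = B + B^{2}$ ($q{\left(A,B \right)} = B^{2} + B = B + B^{2}$)
$E{\left(p,W \right)} = - 4 p$
$x = -3$ ($x = \left(1 \left(1 + 1\right) + 1\right) \left(-1\right) = \left(1 \cdot 2 + 1\right) \left(-1\right) = \left(2 + 1\right) \left(-1\right) = 3 \left(-1\right) = -3$)
$-1497 - 1550 x E{\left(\left(-2\right) \left(-3\right),3 - 0 \cdot 3 \cdot 5 \right)} = -1497 - 1550 \left(- 3 \left(- 4 \left(\left(-2\right) \left(-3\right)\right)\right)\right) = -1497 - 1550 \left(- 3 \left(\left(-4\right) 6\right)\right) = -1497 - 1550 \left(\left(-3\right) \left(-24\right)\right) = -1497 - 111600 = -113097$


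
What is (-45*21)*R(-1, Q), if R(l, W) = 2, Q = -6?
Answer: -1890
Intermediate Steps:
(-45*21)*R(-1, Q) = -45*21*2 = -945*2 = -1890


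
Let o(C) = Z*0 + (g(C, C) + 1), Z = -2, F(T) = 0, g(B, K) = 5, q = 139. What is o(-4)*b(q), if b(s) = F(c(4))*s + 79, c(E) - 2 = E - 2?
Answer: 474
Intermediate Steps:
c(E) = E (c(E) = 2 + (E - 2) = 2 + (-2 + E) = E)
b(s) = 79 (b(s) = 0*s + 79 = 0 + 79 = 79)
o(C) = 6 (o(C) = -2*0 + (5 + 1) = 0 + 6 = 6)
o(-4)*b(q) = 6*79 = 474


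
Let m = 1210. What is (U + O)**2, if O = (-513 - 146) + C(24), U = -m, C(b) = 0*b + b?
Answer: 3404025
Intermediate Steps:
C(b) = b (C(b) = 0 + b = b)
U = -1210 (U = -1*1210 = -1210)
O = -635 (O = (-513 - 146) + 24 = -659 + 24 = -635)
(U + O)**2 = (-1210 - 635)**2 = (-1845)**2 = 3404025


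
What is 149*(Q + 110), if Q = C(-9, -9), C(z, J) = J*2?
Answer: 13708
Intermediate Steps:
C(z, J) = 2*J
Q = -18 (Q = 2*(-9) = -18)
149*(Q + 110) = 149*(-18 + 110) = 149*92 = 13708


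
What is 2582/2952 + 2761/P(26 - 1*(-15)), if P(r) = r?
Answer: 100687/1476 ≈ 68.216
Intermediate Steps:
2582/2952 + 2761/P(26 - 1*(-15)) = 2582/2952 + 2761/(26 - 1*(-15)) = 2582*(1/2952) + 2761/(26 + 15) = 1291/1476 + 2761/41 = 100687/1476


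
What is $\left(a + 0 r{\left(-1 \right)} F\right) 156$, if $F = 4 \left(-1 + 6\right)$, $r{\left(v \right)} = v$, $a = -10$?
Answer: $-1560$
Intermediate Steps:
$F = 20$ ($F = 4 \cdot 5 = 20$)
$\left(a + 0 r{\left(-1 \right)} F\right) 156 = \left(-10 + 0 \left(-1\right) 20\right) 156 = \left(-10 + 0 \cdot 20\right) 156 = \left(-10 + 0\right) 156 = \left(-10\right) 156 = -1560$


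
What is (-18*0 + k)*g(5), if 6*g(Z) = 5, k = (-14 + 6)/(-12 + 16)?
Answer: -5/3 ≈ -1.6667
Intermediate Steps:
k = -2 (k = -8/4 = -8*¼ = -2)
g(Z) = ⅚ (g(Z) = (⅙)*5 = ⅚)
(-18*0 + k)*g(5) = (-18*0 - 2)*(⅚) = (0 - 2)*(⅚) = -2*⅚ = -5/3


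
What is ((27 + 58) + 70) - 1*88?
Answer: 67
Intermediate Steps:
((27 + 58) + 70) - 1*88 = (85 + 70) - 88 = 155 - 88 = 67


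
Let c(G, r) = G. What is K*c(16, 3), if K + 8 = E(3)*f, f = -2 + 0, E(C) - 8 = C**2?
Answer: -672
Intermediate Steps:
E(C) = 8 + C**2
f = -2
K = -42 (K = -8 + (8 + 3**2)*(-2) = -8 + (8 + 9)*(-2) = -8 + 17*(-2) = -8 - 34 = -42)
K*c(16, 3) = -42*16 = -672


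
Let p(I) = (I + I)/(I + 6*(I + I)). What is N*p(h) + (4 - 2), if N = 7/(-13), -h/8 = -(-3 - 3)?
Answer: 324/169 ≈ 1.9172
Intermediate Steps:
h = -48 (h = -(-8)*(-3 - 3) = -(-8)*(-6) = -8*6 = -48)
N = -7/13 (N = 7*(-1/13) = -7/13 ≈ -0.53846)
p(I) = 2/13 (p(I) = (2*I)/(I + 6*(2*I)) = (2*I)/(I + 12*I) = (2*I)/((13*I)) = (2*I)*(1/(13*I)) = 2/13)
N*p(h) + (4 - 2) = -7/13*2/13 + (4 - 2) = -14/169 + 2 = 324/169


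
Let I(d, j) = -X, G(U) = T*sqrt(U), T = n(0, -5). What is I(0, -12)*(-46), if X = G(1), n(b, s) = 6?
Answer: 276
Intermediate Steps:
T = 6
G(U) = 6*sqrt(U)
X = 6 (X = 6*sqrt(1) = 6*1 = 6)
I(d, j) = -6 (I(d, j) = -1*6 = -6)
I(0, -12)*(-46) = -6*(-46) = 276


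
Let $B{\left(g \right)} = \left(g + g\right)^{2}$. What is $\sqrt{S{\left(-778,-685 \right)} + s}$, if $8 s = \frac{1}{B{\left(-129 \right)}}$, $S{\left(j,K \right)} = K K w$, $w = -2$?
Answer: $\frac{i \sqrt{999471772798}}{1032} \approx 968.74 i$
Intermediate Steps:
$B{\left(g \right)} = 4 g^{2}$ ($B{\left(g \right)} = \left(2 g\right)^{2} = 4 g^{2}$)
$S{\left(j,K \right)} = - 2 K^{2}$ ($S{\left(j,K \right)} = K K \left(-2\right) = K^{2} \left(-2\right) = - 2 K^{2}$)
$s = \frac{1}{532512}$ ($s = \frac{1}{8 \cdot 4 \left(-129\right)^{2}} = \frac{1}{8 \cdot 4 \cdot 16641} = \frac{1}{8 \cdot 66564} = \frac{1}{8} \cdot \frac{1}{66564} = \frac{1}{532512} \approx 1.8779 \cdot 10^{-6}$)
$\sqrt{S{\left(-778,-685 \right)} + s} = \sqrt{- 2 \left(-685\right)^{2} + \frac{1}{532512}} = \sqrt{\left(-2\right) 469225 + \frac{1}{532512}} = \sqrt{-938450 + \frac{1}{532512}} = \sqrt{- \frac{499735886399}{532512}} = \frac{i \sqrt{999471772798}}{1032}$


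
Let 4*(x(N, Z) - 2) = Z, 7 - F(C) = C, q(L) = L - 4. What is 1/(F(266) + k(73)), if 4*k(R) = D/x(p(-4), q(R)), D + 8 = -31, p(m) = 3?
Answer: -77/19982 ≈ -0.0038535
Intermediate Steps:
q(L) = -4 + L
F(C) = 7 - C
x(N, Z) = 2 + Z/4
D = -39 (D = -8 - 31 = -39)
k(R) = -39/(4*(1 + R/4)) (k(R) = (-39/(2 + (-4 + R)/4))/4 = (-39/(2 + (-1 + R/4)))/4 = (-39/(1 + R/4))/4 = -39/(4*(1 + R/4)))
1/(F(266) + k(73)) = 1/((7 - 1*266) - 39/(4 + 73)) = 1/((7 - 266) - 39/77) = 1/(-259 - 39*1/77) = 1/(-259 - 39/77) = 1/(-19982/77) = -77/19982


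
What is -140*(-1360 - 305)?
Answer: 233100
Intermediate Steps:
-140*(-1360 - 305) = -140*(-1665) = 233100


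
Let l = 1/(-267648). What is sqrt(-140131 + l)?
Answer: I*sqrt(156849179859798)/33456 ≈ 374.34*I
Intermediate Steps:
l = -1/267648 ≈ -3.7363e-6
sqrt(-140131 + l) = sqrt(-140131 - 1/267648) = sqrt(-37505781889/267648) = I*sqrt(156849179859798)/33456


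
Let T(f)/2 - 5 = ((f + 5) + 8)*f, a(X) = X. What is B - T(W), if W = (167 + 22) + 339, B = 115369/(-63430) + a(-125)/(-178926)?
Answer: -1620982552969006/2837319045 ≈ -5.7131e+5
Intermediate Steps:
B = -5158646236/2837319045 (B = 115369/(-63430) - 125/(-178926) = 115369*(-1/63430) - 125*(-1/178926) = -115369/63430 + 125/178926 = -5158646236/2837319045 ≈ -1.8181)
W = 528 (W = 189 + 339 = 528)
T(f) = 10 + 2*f*(13 + f) (T(f) = 10 + 2*(((f + 5) + 8)*f) = 10 + 2*(((5 + f) + 8)*f) = 10 + 2*((13 + f)*f) = 10 + 2*(f*(13 + f)) = 10 + 2*f*(13 + f))
B - T(W) = -5158646236/2837319045 - (10 + 2*528² + 26*528) = -5158646236/2837319045 - (10 + 2*278784 + 13728) = -5158646236/2837319045 - (10 + 557568 + 13728) = -5158646236/2837319045 - 1*571306 = -5158646236/2837319045 - 571306 = -1620982552969006/2837319045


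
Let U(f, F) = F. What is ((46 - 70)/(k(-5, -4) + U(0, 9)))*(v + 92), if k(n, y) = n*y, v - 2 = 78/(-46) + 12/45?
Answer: -255496/3335 ≈ -76.610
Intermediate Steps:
v = 197/345 (v = 2 + (78/(-46) + 12/45) = 2 + (78*(-1/46) + 12*(1/45)) = 2 + (-39/23 + 4/15) = 2 - 493/345 = 197/345 ≈ 0.57101)
((46 - 70)/(k(-5, -4) + U(0, 9)))*(v + 92) = ((46 - 70)/(-5*(-4) + 9))*(197/345 + 92) = -24/(20 + 9)*(31937/345) = -24/29*(31937/345) = -24*1/29*(31937/345) = -24/29*31937/345 = -255496/3335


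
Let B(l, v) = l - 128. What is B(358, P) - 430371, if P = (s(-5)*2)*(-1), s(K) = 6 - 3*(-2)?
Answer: -430141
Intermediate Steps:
s(K) = 12 (s(K) = 6 + 6 = 12)
P = -24 (P = (12*2)*(-1) = 24*(-1) = -24)
B(l, v) = -128 + l
B(358, P) - 430371 = (-128 + 358) - 430371 = 230 - 430371 = -430141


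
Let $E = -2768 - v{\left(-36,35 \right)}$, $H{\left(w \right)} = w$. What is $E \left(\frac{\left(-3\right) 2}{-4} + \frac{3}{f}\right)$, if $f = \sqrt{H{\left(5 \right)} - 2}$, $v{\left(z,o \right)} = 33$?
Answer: $- \frac{8403}{2} - 2801 \sqrt{3} \approx -9053.0$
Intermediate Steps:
$E = -2801$ ($E = -2768 - 33 = -2801$)
$f = \sqrt{3}$ ($f = \sqrt{5 - 2} = \sqrt{3} \approx 1.732$)
$E \left(\frac{\left(-3\right) 2}{-4} + \frac{3}{f}\right) = - 2801 \left(\frac{\left(-3\right) 2}{-4} + \frac{3}{\sqrt{3}}\right) = - 2801 \left(\left(-6\right) \left(- \frac{1}{4}\right) + 3 \frac{\sqrt{3}}{3}\right) = - 2801 \left(\frac{3}{2} + \sqrt{3}\right) = - \frac{8403}{2} - 2801 \sqrt{3}$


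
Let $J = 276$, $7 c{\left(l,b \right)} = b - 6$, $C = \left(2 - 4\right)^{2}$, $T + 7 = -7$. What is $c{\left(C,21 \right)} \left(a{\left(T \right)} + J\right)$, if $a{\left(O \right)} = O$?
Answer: $\frac{3930}{7} \approx 561.43$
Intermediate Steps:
$T = -14$ ($T = -7 - 7 = -14$)
$C = 4$ ($C = \left(-2\right)^{2} = 4$)
$c{\left(l,b \right)} = - \frac{6}{7} + \frac{b}{7}$ ($c{\left(l,b \right)} = \frac{b - 6}{7} = \frac{-6 + b}{7} = - \frac{6}{7} + \frac{b}{7}$)
$c{\left(C,21 \right)} \left(a{\left(T \right)} + J\right) = \left(- \frac{6}{7} + \frac{1}{7} \cdot 21\right) \left(-14 + 276\right) = \left(- \frac{6}{7} + 3\right) 262 = \frac{15}{7} \cdot 262 = \frac{3930}{7}$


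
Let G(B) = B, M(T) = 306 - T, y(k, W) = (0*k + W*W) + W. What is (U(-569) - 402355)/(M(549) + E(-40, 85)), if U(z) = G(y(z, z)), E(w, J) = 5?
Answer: 11309/34 ≈ 332.62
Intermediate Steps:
y(k, W) = W + W**2 (y(k, W) = (0 + W**2) + W = W**2 + W = W + W**2)
U(z) = z*(1 + z)
(U(-569) - 402355)/(M(549) + E(-40, 85)) = (-569*(1 - 569) - 402355)/((306 - 1*549) + 5) = (-569*(-568) - 402355)/((306 - 549) + 5) = (323192 - 402355)/(-243 + 5) = -79163/(-238) = -79163*(-1/238) = 11309/34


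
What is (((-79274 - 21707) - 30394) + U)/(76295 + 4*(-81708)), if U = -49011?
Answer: 180386/250537 ≈ 0.72000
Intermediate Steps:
(((-79274 - 21707) - 30394) + U)/(76295 + 4*(-81708)) = (((-79274 - 21707) - 30394) - 49011)/(76295 + 4*(-81708)) = ((-100981 - 30394) - 49011)/(76295 - 326832) = (-131375 - 49011)/(-250537) = -180386*(-1/250537) = 180386/250537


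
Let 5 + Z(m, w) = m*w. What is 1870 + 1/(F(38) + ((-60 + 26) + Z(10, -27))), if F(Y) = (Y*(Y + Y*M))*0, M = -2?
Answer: 577829/309 ≈ 1870.0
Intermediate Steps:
F(Y) = 0 (F(Y) = (Y*(Y + Y*(-2)))*0 = (Y*(Y - 2*Y))*0 = (Y*(-Y))*0 = -Y**2*0 = 0)
Z(m, w) = -5 + m*w
1870 + 1/(F(38) + ((-60 + 26) + Z(10, -27))) = 1870 + 1/(0 + ((-60 + 26) + (-5 + 10*(-27)))) = 1870 + 1/(0 + (-34 + (-5 - 270))) = 1870 + 1/(0 + (-34 - 275)) = 1870 + 1/(0 - 309) = 1870 + 1/(-309) = 1870 - 1/309 = 577829/309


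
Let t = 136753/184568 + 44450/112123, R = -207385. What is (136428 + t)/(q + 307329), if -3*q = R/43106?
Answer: 182552267753259597249/411231059080141340524 ≈ 0.44392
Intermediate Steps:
q = 207385/129318 (q = -(-207385)/(3*43106) = -⅓*(-207385/43106) = 207385/129318 ≈ 1.6037)
t = 23537204219/20694317864 (t = 136753*(1/184568) + 44450*(1/112123) = 136753/184568 + 44450/112123 = 23537204219/20694317864 ≈ 1.1374)
(136428 + t)/(q + 307329) = (136428 + 23537204219/20694317864)/(207385/129318 + 307329) = 2823307934754011/(20694317864*(39743379007/129318)) = (2823307934754011/20694317864)*(129318/39743379007) = 182552267753259597249/411231059080141340524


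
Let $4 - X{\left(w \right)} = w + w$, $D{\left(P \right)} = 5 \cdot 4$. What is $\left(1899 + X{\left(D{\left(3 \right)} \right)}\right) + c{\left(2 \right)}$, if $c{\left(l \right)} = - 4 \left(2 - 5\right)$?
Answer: $1875$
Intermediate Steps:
$c{\left(l \right)} = 12$ ($c{\left(l \right)} = \left(-4\right) \left(-3\right) = 12$)
$D{\left(P \right)} = 20$
$X{\left(w \right)} = 4 - 2 w$ ($X{\left(w \right)} = 4 - \left(w + w\right) = 4 - 2 w$)
$\left(1899 + X{\left(D{\left(3 \right)} \right)}\right) + c{\left(2 \right)} = \left(1899 + \left(4 - 40\right)\right) + 12 = \left(1899 - 36\right) + 12 = 1863 + 12 = 1875$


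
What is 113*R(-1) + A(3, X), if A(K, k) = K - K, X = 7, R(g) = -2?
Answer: -226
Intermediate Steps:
A(K, k) = 0
113*R(-1) + A(3, X) = 113*(-2) + 0 = -226 + 0 = -226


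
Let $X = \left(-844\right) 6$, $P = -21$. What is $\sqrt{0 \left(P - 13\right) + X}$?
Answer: $2 i \sqrt{1266} \approx 71.162 i$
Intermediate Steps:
$X = -5064$
$\sqrt{0 \left(P - 13\right) + X} = \sqrt{0 \left(-21 - 13\right) - 5064} = \sqrt{0 \left(-34\right) - 5064} = \sqrt{0 - 5064} = \sqrt{-5064} = 2 i \sqrt{1266}$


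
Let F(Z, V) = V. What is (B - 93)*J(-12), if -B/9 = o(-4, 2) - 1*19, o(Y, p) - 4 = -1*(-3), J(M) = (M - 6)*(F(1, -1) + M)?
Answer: 3510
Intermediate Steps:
J(M) = (-1 + M)*(-6 + M) (J(M) = (M - 6)*(-1 + M) = (-6 + M)*(-1 + M) = (-1 + M)*(-6 + M))
o(Y, p) = 7 (o(Y, p) = 4 - 1*(-3) = 4 + 3 = 7)
B = 108 (B = -9*(7 - 1*19) = -9*(7 - 19) = -9*(-12) = 108)
(B - 93)*J(-12) = (108 - 93)*(6 + (-12)² - 7*(-12)) = 15*(6 + 144 + 84) = 15*234 = 3510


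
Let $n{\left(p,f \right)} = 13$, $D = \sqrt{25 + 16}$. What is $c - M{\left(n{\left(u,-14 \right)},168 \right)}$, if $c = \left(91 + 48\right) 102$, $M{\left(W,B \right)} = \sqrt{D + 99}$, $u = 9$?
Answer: $14178 - \sqrt{99 + \sqrt{41}} \approx 14168.0$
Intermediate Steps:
$D = \sqrt{41} \approx 6.4031$
$M{\left(W,B \right)} = \sqrt{99 + \sqrt{41}}$ ($M{\left(W,B \right)} = \sqrt{\sqrt{41} + 99} = \sqrt{99 + \sqrt{41}}$)
$c = 14178$ ($c = 139 \cdot 102 = 14178$)
$c - M{\left(n{\left(u,-14 \right)},168 \right)} = 14178 - \sqrt{99 + \sqrt{41}}$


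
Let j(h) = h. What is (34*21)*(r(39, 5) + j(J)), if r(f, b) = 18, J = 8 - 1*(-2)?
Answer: 19992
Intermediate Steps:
J = 10 (J = 8 + 2 = 10)
(34*21)*(r(39, 5) + j(J)) = (34*21)*(18 + 10) = 714*28 = 19992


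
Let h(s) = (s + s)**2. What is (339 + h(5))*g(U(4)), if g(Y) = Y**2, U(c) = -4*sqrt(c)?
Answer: 28096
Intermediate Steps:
h(s) = 4*s**2 (h(s) = (2*s)**2 = 4*s**2)
(339 + h(5))*g(U(4)) = (339 + 4*5**2)*(-4*sqrt(4))**2 = (339 + 4*25)*(-4*2)**2 = (339 + 100)*(-8)**2 = 439*64 = 28096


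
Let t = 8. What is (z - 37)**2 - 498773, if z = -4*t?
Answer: -494012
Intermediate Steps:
z = -32 (z = -4*8 = -32)
(z - 37)**2 - 498773 = (-32 - 37)**2 - 498773 = (-69)**2 - 498773 = 4761 - 498773 = -494012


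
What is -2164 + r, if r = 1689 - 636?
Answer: -1111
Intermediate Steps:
r = 1053
-2164 + r = -2164 + 1053 = -1111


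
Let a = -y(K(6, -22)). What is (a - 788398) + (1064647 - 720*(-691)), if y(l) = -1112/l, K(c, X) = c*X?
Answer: 25534099/33 ≈ 7.7376e+5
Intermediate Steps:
K(c, X) = X*c
a = -278/33 (a = -(-1112)/((-22*6)) = -(-1112)/(-132) = -(-1112)*(-1)/132 = -1*278/33 = -278/33 ≈ -8.4242)
(a - 788398) + (1064647 - 720*(-691)) = (-278/33 - 788398) + (1064647 - 720*(-691)) = -26017412/33 + (1064647 - 1*(-497520)) = -26017412/33 + (1064647 + 497520) = -26017412/33 + 1562167 = 25534099/33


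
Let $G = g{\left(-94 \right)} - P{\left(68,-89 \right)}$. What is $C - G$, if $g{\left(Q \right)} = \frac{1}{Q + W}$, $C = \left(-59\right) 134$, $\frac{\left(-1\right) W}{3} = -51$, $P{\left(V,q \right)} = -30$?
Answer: $- \frac{468225}{59} \approx -7936.0$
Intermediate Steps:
$W = 153$ ($W = \left(-3\right) \left(-51\right) = 153$)
$C = -7906$
$g{\left(Q \right)} = \frac{1}{153 + Q}$ ($g{\left(Q \right)} = \frac{1}{Q + 153} = \frac{1}{153 + Q}$)
$G = \frac{1771}{59}$ ($G = \frac{1}{153 - 94} - -30 = \frac{1}{59} + 30 = \frac{1771}{59} \approx 30.017$)
$C - G = -7906 - \frac{1771}{59} = - \frac{468225}{59}$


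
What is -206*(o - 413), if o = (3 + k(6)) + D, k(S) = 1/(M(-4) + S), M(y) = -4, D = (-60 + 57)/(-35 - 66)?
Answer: 8519439/101 ≈ 84351.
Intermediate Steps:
D = 3/101 (D = -3/(-101) = -3*(-1/101) = 3/101 ≈ 0.029703)
k(S) = 1/(-4 + S)
o = 713/202 (o = (3 + 1/(-4 + 6)) + 3/101 = (3 + 1/2) + 3/101 = (3 + ½) + 3/101 = 7/2 + 3/101 = 713/202 ≈ 3.5297)
-206*(o - 413) = -206*(713/202 - 413) = -206*(-82713/202) = 8519439/101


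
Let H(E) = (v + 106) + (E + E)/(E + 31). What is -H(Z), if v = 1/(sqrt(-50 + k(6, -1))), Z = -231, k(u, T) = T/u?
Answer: -10831/100 + I*sqrt(1806)/301 ≈ -108.31 + 0.14119*I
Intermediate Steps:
v = -I*sqrt(1806)/301 (v = 1/(sqrt(-50 - 1/6)) = 1/(sqrt(-301/6)) = 1/(I*sqrt(1806)/6) = -I*sqrt(1806)/301 ≈ -0.14119*I)
H(E) = 106 + 2*E/(31 + E) - I*sqrt(1806)/301 (H(E) = (-I*sqrt(1806)/301 + 106) + (E + E)/(E + 31) = (106 - I*sqrt(1806)/301) + (2*E)/(31 + E) = (106 - I*sqrt(1806)/301) + 2*E/(31 + E) = 106 + 2*E/(31 + E) - I*sqrt(1806)/301)
-H(Z) = -(989086 + 32508*(-231) - 31*I*sqrt(1806) - 1*I*(-231)*sqrt(1806))/(301*(31 - 231)) = -(989086 - 7509348 - 31*I*sqrt(1806) + 231*I*sqrt(1806))/(301*(-200)) = -(-1)*(-6520262 + 200*I*sqrt(1806))/(301*200) = -(10831/100 - I*sqrt(1806)/301) = -10831/100 + I*sqrt(1806)/301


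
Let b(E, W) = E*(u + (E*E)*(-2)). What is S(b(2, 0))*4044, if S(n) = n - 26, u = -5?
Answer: -210288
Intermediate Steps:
b(E, W) = E*(-5 - 2*E**2) (b(E, W) = E*(-5 + (E*E)*(-2)) = E*(-5 + E**2*(-2)) = E*(-5 - 2*E**2))
S(n) = -26 + n
S(b(2, 0))*4044 = (-26 - 1*2*(5 + 2*2**2))*4044 = (-26 - 1*2*(5 + 2*4))*4044 = (-26 - 1*2*(5 + 8))*4044 = (-26 - 1*2*13)*4044 = (-26 - 26)*4044 = -52*4044 = -210288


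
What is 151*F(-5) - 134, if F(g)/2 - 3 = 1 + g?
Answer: -436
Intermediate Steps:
F(g) = 8 + 2*g (F(g) = 6 + 2*(1 + g) = 6 + (2 + 2*g) = 8 + 2*g)
151*F(-5) - 134 = 151*(8 + 2*(-5)) - 134 = 151*(8 - 10) - 134 = 151*(-2) - 134 = -302 - 134 = -436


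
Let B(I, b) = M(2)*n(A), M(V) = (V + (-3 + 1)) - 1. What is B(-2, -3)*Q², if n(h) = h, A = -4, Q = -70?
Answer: 19600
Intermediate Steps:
M(V) = -3 + V (M(V) = (V - 2) - 1 = (-2 + V) - 1 = -3 + V)
B(I, b) = 4 (B(I, b) = (-3 + 2)*(-4) = -1*(-4) = 4)
B(-2, -3)*Q² = 4*(-70)² = 4*4900 = 19600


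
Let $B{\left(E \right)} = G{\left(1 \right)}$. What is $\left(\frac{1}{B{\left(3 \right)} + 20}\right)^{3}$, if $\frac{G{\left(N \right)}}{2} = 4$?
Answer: $\frac{1}{21952} \approx 4.5554 \cdot 10^{-5}$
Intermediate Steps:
$G{\left(N \right)} = 8$ ($G{\left(N \right)} = 2 \cdot 4 = 8$)
$B{\left(E \right)} = 8$
$\left(\frac{1}{B{\left(3 \right)} + 20}\right)^{3} = \left(\frac{1}{8 + 20}\right)^{3} = \left(\frac{1}{28}\right)^{3} = \frac{1}{21952}$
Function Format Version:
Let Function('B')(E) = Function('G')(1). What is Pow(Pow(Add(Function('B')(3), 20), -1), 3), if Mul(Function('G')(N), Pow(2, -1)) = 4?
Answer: Rational(1, 21952) ≈ 4.5554e-5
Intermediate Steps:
Function('G')(N) = 8 (Function('G')(N) = Mul(2, 4) = 8)
Function('B')(E) = 8
Pow(Pow(Add(Function('B')(3), 20), -1), 3) = Pow(Pow(Add(8, 20), -1), 3) = Pow(Pow(28, -1), 3) = Pow(Rational(1, 28), 3) = Rational(1, 21952)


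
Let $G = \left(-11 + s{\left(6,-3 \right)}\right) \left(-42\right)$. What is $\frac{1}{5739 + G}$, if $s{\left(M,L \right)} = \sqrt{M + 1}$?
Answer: $\frac{689}{4271117} + \frac{14 \sqrt{7}}{12813351} \approx 0.00016421$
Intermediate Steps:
$s{\left(M,L \right)} = \sqrt{1 + M}$
$G = 462 - 42 \sqrt{7}$ ($G = \left(-11 + \sqrt{1 + 6}\right) \left(-42\right) = \left(-11 + \sqrt{7}\right) \left(-42\right) = 462 - 42 \sqrt{7} \approx 350.88$)
$\frac{1}{5739 + G} = \frac{1}{5739 + \left(462 - 42 \sqrt{7}\right)} = \frac{1}{6201 - 42 \sqrt{7}}$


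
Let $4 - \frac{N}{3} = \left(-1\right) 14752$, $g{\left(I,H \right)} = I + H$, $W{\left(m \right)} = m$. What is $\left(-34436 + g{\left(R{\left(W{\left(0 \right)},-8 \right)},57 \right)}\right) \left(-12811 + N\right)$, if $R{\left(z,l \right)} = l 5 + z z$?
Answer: $-1082718483$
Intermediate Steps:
$R{\left(z,l \right)} = z^{2} + 5 l$ ($R{\left(z,l \right)} = 5 l + z^{2} = z^{2} + 5 l$)
$g{\left(I,H \right)} = H + I$
$N = 44268$ ($N = 12 - 3 \left(\left(-1\right) 14752\right) = 12 - -44256 = 12 + 44256 = 44268$)
$\left(-34436 + g{\left(R{\left(W{\left(0 \right)},-8 \right)},57 \right)}\right) \left(-12811 + N\right) = \left(-34436 + \left(57 + \left(0^{2} + 5 \left(-8\right)\right)\right)\right) \left(-12811 + 44268\right) = \left(-34436 + \left(57 + \left(0 - 40\right)\right)\right) 31457 = \left(-34436 + \left(57 - 40\right)\right) 31457 = \left(-34436 + 17\right) 31457 = \left(-34419\right) 31457 = -1082718483$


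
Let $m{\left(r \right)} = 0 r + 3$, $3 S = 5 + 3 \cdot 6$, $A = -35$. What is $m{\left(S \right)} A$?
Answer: $-105$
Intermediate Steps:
$S = \frac{23}{3}$ ($S = \frac{5 + 3 \cdot 6}{3} = \frac{5 + 18}{3} = \frac{1}{3} \cdot 23 = \frac{23}{3} \approx 7.6667$)
$m{\left(r \right)} = 3$ ($m{\left(r \right)} = 0 + 3 = 3$)
$m{\left(S \right)} A = 3 \left(-35\right) = -105$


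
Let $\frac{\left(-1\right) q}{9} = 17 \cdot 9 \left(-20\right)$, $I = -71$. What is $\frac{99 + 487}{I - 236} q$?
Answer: $- \frac{16138440}{307} \approx -52568.0$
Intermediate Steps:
$q = 27540$ ($q = - 9 \cdot 17 \cdot 9 \left(-20\right) = - 9 \cdot 153 \left(-20\right) = \left(-9\right) \left(-3060\right) = 27540$)
$\frac{99 + 487}{I - 236} q = \frac{99 + 487}{-71 - 236} \cdot 27540 = \frac{586}{-307} \cdot 27540 = 586 \left(- \frac{1}{307}\right) 27540 = \left(- \frac{586}{307}\right) 27540 = - \frac{16138440}{307}$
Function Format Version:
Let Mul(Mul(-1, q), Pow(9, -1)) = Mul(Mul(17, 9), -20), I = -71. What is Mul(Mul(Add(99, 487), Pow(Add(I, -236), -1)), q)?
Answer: Rational(-16138440, 307) ≈ -52568.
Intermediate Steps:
q = 27540 (q = Mul(-9, Mul(Mul(17, 9), -20)) = Mul(-9, Mul(153, -20)) = Mul(-9, -3060) = 27540)
Mul(Mul(Add(99, 487), Pow(Add(I, -236), -1)), q) = Mul(Mul(Add(99, 487), Pow(Add(-71, -236), -1)), 27540) = Mul(Mul(586, Pow(-307, -1)), 27540) = Mul(Mul(586, Rational(-1, 307)), 27540) = Mul(Rational(-586, 307), 27540) = Rational(-16138440, 307)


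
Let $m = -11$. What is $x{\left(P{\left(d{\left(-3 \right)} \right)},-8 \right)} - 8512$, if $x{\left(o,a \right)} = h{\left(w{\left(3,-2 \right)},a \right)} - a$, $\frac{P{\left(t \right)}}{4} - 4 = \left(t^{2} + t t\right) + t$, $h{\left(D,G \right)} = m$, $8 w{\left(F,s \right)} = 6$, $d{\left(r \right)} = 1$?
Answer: $-8515$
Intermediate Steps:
$w{\left(F,s \right)} = \frac{3}{4}$ ($w{\left(F,s \right)} = \frac{1}{8} \cdot 6 = \frac{3}{4}$)
$h{\left(D,G \right)} = -11$
$P{\left(t \right)} = 16 + 4 t + 8 t^{2}$ ($P{\left(t \right)} = 16 + 4 \left(\left(t^{2} + t t\right) + t\right) = 16 + 4 \left(\left(t^{2} + t^{2}\right) + t\right) = 16 + 4 \left(2 t^{2} + t\right) = 16 + 4 \left(t + 2 t^{2}\right) = 16 + \left(4 t + 8 t^{2}\right) = 16 + 4 t + 8 t^{2}$)
$x{\left(o,a \right)} = -11 - a$
$x{\left(P{\left(d{\left(-3 \right)} \right)},-8 \right)} - 8512 = \left(-11 - -8\right) - 8512 = \left(-11 + 8\right) - 8512 = -3 - 8512 = -8515$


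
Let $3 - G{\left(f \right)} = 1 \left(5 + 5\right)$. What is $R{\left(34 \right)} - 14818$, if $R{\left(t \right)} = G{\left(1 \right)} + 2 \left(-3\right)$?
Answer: $-14831$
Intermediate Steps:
$G{\left(f \right)} = -7$ ($G{\left(f \right)} = 3 - 1 \left(5 + 5\right) = 3 - 1 \cdot 10 = 3 - 10 = -7$)
$R{\left(t \right)} = -13$ ($R{\left(t \right)} = -7 + 2 \left(-3\right) = -7 - 6 = -13$)
$R{\left(34 \right)} - 14818 = -13 - 14818 = -14831$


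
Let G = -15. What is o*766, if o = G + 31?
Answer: 12256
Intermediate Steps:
o = 16 (o = -15 + 31 = 16)
o*766 = 16*766 = 12256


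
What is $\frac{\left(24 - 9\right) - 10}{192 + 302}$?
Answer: $\frac{5}{494} \approx 0.010121$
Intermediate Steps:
$\frac{\left(24 - 9\right) - 10}{192 + 302} = \frac{15 - 10}{494} = 5 \cdot \frac{1}{494} = \frac{5}{494}$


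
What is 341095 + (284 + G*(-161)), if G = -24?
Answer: 345243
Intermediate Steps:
341095 + (284 + G*(-161)) = 341095 + (284 - 24*(-161)) = 341095 + (284 + 3864) = 341095 + 4148 = 345243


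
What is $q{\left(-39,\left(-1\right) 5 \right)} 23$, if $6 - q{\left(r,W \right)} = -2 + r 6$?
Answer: $5566$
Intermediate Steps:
$q{\left(r,W \right)} = 8 - 6 r$ ($q{\left(r,W \right)} = 6 - \left(-2 + r 6\right) = 6 - \left(-2 + 6 r\right) = 8 - 6 r$)
$q{\left(-39,\left(-1\right) 5 \right)} 23 = \left(8 - -234\right) 23 = \left(8 + 234\right) 23 = 242 \cdot 23 = 5566$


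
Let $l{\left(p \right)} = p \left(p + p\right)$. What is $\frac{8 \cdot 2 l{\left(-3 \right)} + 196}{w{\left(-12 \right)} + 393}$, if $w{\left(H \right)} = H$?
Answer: $\frac{484}{381} \approx 1.2703$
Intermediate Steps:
$l{\left(p \right)} = 2 p^{2}$ ($l{\left(p \right)} = p 2 p = 2 p^{2}$)
$\frac{8 \cdot 2 l{\left(-3 \right)} + 196}{w{\left(-12 \right)} + 393} = \frac{8 \cdot 2 \cdot 2 \left(-3\right)^{2} + 196}{-12 + 393} = \frac{16 \cdot 2 \cdot 9 + 196}{381} = \left(16 \cdot 18 + 196\right) \frac{1}{381} = \left(288 + 196\right) \frac{1}{381} = 484 \cdot \frac{1}{381} = \frac{484}{381}$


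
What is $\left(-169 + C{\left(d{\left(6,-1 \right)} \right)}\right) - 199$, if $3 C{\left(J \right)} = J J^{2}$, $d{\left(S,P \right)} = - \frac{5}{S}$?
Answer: $- \frac{238589}{648} \approx -368.19$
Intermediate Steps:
$C{\left(J \right)} = \frac{J^{3}}{3}$ ($C{\left(J \right)} = \frac{J J^{2}}{3} = \frac{J^{3}}{3}$)
$\left(-169 + C{\left(d{\left(6,-1 \right)} \right)}\right) - 199 = \left(-169 + \frac{\left(- \frac{5}{6}\right)^{3}}{3}\right) - 199 = \left(-169 + \frac{1}{3} \left(- \frac{125}{216}\right)\right) - 199 = \left(-169 - \frac{125}{648}\right) - 199 = - \frac{109637}{648} - 199 = - \frac{238589}{648}$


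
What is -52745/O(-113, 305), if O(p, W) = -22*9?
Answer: 4795/18 ≈ 266.39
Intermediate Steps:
O(p, W) = -198
-52745/O(-113, 305) = -52745/(-198) = -52745*(-1/198) = 4795/18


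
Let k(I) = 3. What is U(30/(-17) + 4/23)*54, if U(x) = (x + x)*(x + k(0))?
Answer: -37013976/152881 ≈ -242.11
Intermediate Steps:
U(x) = 2*x*(3 + x) (U(x) = (x + x)*(x + 3) = (2*x)*(3 + x) = 2*x*(3 + x))
U(30/(-17) + 4/23)*54 = (2*(30/(-17) + 4/23)*(3 + (30/(-17) + 4/23)))*54 = (2*(30*(-1/17) + 4*(1/23))*(3 + (30*(-1/17) + 4*(1/23))))*54 = (2*(-30/17 + 4/23)*(3 + (-30/17 + 4/23)))*54 = (2*(-622/391)*(3 - 622/391))*54 = (2*(-622/391)*(551/391))*54 = -685444/152881*54 = -37013976/152881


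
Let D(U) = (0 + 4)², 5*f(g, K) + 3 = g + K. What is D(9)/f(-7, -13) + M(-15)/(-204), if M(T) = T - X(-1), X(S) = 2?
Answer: -937/276 ≈ -3.3949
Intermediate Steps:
f(g, K) = -⅗ + K/5 + g/5 (f(g, K) = -⅗ + (g + K)/5 = -⅗ + (K + g)/5 = -⅗ + (K/5 + g/5) = -⅗ + K/5 + g/5)
D(U) = 16 (D(U) = 4² = 16)
M(T) = -2 + T (M(T) = T - 1*2 = T - 2 = -2 + T)
D(9)/f(-7, -13) + M(-15)/(-204) = 16/(-⅗ + (⅕)*(-13) + (⅕)*(-7)) + (-2 - 15)/(-204) = 16/(-⅗ - 13/5 - 7/5) - 17*(-1/204) = 16/(-23/5) + 1/12 = 16*(-5/23) + 1/12 = -80/23 + 1/12 = -937/276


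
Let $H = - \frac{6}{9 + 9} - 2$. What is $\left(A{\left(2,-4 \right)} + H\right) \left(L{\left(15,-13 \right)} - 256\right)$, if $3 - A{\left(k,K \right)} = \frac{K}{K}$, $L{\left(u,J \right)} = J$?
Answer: $\frac{269}{3} \approx 89.667$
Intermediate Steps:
$H = - \frac{7}{3}$ ($H = - \frac{6}{18} - 2 = \left(-6\right) \frac{1}{18} - 2 = - \frac{1}{3} - 2 = - \frac{7}{3} \approx -2.3333$)
$A{\left(k,K \right)} = 2$ ($A{\left(k,K \right)} = 3 - \frac{K}{K} = 3 - 1 = 2$)
$\left(A{\left(2,-4 \right)} + H\right) \left(L{\left(15,-13 \right)} - 256\right) = \left(2 - \frac{7}{3}\right) \left(-13 - 256\right) = \left(- \frac{1}{3}\right) \left(-269\right) = \frac{269}{3}$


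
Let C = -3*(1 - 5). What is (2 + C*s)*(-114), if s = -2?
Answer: 2508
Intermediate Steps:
C = 12 (C = -3*(-4) = 12)
(2 + C*s)*(-114) = (2 + 12*(-2))*(-114) = (2 - 24)*(-114) = -22*(-114) = 2508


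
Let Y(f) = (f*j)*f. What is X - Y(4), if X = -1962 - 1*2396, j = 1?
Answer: -4374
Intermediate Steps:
Y(f) = f² (Y(f) = (f*1)*f = f*f = f²)
X = -4358 (X = -1962 - 2396 = -4358)
X - Y(4) = -4358 - 1*4² = -4358 - 1*16 = -4358 - 16 = -4374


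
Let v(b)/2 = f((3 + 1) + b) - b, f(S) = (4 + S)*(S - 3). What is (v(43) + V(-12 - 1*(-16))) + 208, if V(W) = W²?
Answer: 4626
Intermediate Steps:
f(S) = (-3 + S)*(4 + S) (f(S) = (4 + S)*(-3 + S) = (-3 + S)*(4 + S))
v(b) = -16 + 2*(4 + b)² (v(b) = 2*((-12 + ((3 + 1) + b) + ((3 + 1) + b)²) - b) = 2*((-12 + (4 + b) + (4 + b)²) - b) = 2*((-8 + b + (4 + b)²) - b) = 2*(-8 + (4 + b)²) = -16 + 2*(4 + b)²)
(v(43) + V(-12 - 1*(-16))) + 208 = ((-16 + 2*(4 + 43)²) + (-12 - 1*(-16))²) + 208 = ((-16 + 2*47²) + (-12 + 16)²) + 208 = ((-16 + 2*2209) + 4²) + 208 = ((-16 + 4418) + 16) + 208 = (4402 + 16) + 208 = 4418 + 208 = 4626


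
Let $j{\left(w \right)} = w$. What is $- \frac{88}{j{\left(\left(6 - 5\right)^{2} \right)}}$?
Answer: $-88$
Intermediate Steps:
$- \frac{88}{j{\left(\left(6 - 5\right)^{2} \right)}} = - \frac{88}{\left(6 - 5\right)^{2}} = - \frac{88}{1^{2}} = - \frac{88}{1} = \left(-88\right) 1 = -88$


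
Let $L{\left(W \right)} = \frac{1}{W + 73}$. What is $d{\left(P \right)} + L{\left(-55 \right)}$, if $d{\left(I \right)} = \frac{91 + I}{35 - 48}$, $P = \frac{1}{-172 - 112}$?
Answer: $- \frac{230741}{33228} \approx -6.9442$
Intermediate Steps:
$P = - \frac{1}{284}$ ($P = \frac{1}{-284} = - \frac{1}{284} \approx -0.0035211$)
$L{\left(W \right)} = \frac{1}{73 + W}$
$d{\left(I \right)} = -7 - \frac{I}{13}$ ($d{\left(I \right)} = \frac{91 + I}{-13} = \left(91 + I\right) \left(- \frac{1}{13}\right) = -7 - \frac{I}{13}$)
$d{\left(P \right)} + L{\left(-55 \right)} = \left(-7 - - \frac{1}{3692}\right) + \frac{1}{73 - 55} = \left(-7 + \frac{1}{3692}\right) + \frac{1}{18} = - \frac{25843}{3692} + \frac{1}{18} = - \frac{230741}{33228}$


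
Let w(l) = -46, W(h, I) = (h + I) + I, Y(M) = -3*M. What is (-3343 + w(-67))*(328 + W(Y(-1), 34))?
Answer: -1352211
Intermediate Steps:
W(h, I) = h + 2*I (W(h, I) = (I + h) + I = h + 2*I)
(-3343 + w(-67))*(328 + W(Y(-1), 34)) = (-3343 - 46)*(328 + (-3*(-1) + 2*34)) = -3389*(328 + (3 + 68)) = -3389*(328 + 71) = -3389*399 = -1352211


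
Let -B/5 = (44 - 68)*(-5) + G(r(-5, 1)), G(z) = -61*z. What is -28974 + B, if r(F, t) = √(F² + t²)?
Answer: -29574 + 305*√26 ≈ -28019.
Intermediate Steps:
B = -600 + 305*√26 (B = -5*((44 - 68)*(-5) - 61*√((-5)² + 1²)) = -5*(-24*(-5) - 61*√(25 + 1)) = -5*(120 - 61*√26) = -600 + 305*√26 ≈ 955.20)
-28974 + B = -28974 + (-600 + 305*√26) = -29574 + 305*√26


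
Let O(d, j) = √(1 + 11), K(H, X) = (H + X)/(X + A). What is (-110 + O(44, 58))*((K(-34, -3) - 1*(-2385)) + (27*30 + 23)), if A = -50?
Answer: -18765010/53 + 341182*√3/53 ≈ -3.4291e+5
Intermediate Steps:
K(H, X) = (H + X)/(-50 + X) (K(H, X) = (H + X)/(X - 50) = (H + X)/(-50 + X))
O(d, j) = 2*√3 (O(d, j) = √12 = 2*√3)
(-110 + O(44, 58))*((K(-34, -3) - 1*(-2385)) + (27*30 + 23)) = (-110 + 2*√3)*(((-34 - 3)/(-50 - 3) - 1*(-2385)) + (27*30 + 23)) = (-110 + 2*√3)*((-37/(-53) + 2385) + (810 + 23)) = (-110 + 2*√3)*((-1/53*(-37) + 2385) + 833) = (-110 + 2*√3)*((37/53 + 2385) + 833) = (-110 + 2*√3)*(126442/53 + 833) = (-110 + 2*√3)*(170591/53) = -18765010/53 + 341182*√3/53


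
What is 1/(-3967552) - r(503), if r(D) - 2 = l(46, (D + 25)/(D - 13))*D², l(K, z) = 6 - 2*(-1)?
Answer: -8030618846849/3967552 ≈ -2.0241e+6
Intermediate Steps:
l(K, z) = 8 (l(K, z) = 6 + 2 = 8)
r(D) = 2 + 8*D²
1/(-3967552) - r(503) = 1/(-3967552) - (2 + 8*503²) = -1/3967552 - (2 + 8*253009) = -1/3967552 - (2 + 2024072) = -1/3967552 - 1*2024074 = -1/3967552 - 2024074 = -8030618846849/3967552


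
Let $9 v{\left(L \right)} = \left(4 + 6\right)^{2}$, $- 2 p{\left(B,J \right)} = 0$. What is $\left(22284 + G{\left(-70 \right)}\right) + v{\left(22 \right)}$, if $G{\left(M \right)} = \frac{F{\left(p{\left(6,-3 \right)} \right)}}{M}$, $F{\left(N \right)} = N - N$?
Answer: $\frac{200656}{9} \approx 22295.0$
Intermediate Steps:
$p{\left(B,J \right)} = 0$ ($p{\left(B,J \right)} = \left(- \frac{1}{2}\right) 0 = 0$)
$v{\left(L \right)} = \frac{100}{9}$ ($v{\left(L \right)} = \frac{\left(4 + 6\right)^{2}}{9} = \frac{10^{2}}{9} = \frac{1}{9} \cdot 100 = \frac{100}{9}$)
$F{\left(N \right)} = 0$
$G{\left(M \right)} = 0$ ($G{\left(M \right)} = \frac{0}{M} = 0$)
$\left(22284 + G{\left(-70 \right)}\right) + v{\left(22 \right)} = \left(22284 + 0\right) + \frac{100}{9} = 22284 + \frac{100}{9} = \frac{200656}{9}$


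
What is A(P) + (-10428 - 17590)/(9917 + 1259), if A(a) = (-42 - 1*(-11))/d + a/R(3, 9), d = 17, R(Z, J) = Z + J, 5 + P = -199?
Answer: -2026313/94996 ≈ -21.331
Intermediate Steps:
P = -204 (P = -5 - 199 = -204)
R(Z, J) = J + Z
A(a) = -31/17 + a/12 (A(a) = (-42 - 1*(-11))/17 + a/(9 + 3) = (-42 + 11)*(1/17) + a/12 = -31*1/17 + a*(1/12) = -31/17 + a/12)
A(P) + (-10428 - 17590)/(9917 + 1259) = (-31/17 + (1/12)*(-204)) + (-10428 - 17590)/(9917 + 1259) = (-31/17 - 17) - 28018/11176 = -320/17 - 28018*1/11176 = -320/17 - 14009/5588 = -2026313/94996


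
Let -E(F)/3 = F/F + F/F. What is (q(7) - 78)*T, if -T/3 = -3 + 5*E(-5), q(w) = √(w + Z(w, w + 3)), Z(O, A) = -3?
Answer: -7524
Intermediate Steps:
q(w) = √(-3 + w) (q(w) = √(w - 3) = √(-3 + w))
E(F) = -6 (E(F) = -3*(F/F + F/F) = -3*(1 + 1) = -3*2 = -6)
T = 99 (T = -3*(-3 + 5*(-6)) = -3*(-3 - 30) = -3*(-33) = 99)
(q(7) - 78)*T = (√(-3 + 7) - 78)*99 = (√4 - 78)*99 = (2 - 78)*99 = -76*99 = -7524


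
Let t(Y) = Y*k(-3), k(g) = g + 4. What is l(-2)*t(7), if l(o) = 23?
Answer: 161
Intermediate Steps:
k(g) = 4 + g
t(Y) = Y (t(Y) = Y*(4 - 3) = Y*1 = Y)
l(-2)*t(7) = 23*7 = 161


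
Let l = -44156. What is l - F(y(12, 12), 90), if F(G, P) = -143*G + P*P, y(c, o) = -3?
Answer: -52685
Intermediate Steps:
F(G, P) = P² - 143*G (F(G, P) = -143*G + P² = P² - 143*G)
l - F(y(12, 12), 90) = -44156 - (90² - 143*(-3)) = -44156 - (8100 + 429) = -44156 - 1*8529 = -44156 - 8529 = -52685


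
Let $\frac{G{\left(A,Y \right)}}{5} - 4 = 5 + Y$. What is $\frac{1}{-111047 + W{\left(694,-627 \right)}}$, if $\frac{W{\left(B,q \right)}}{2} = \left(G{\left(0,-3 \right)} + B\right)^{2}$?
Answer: $\frac{1}{937305} \approx 1.0669 \cdot 10^{-6}$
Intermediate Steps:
$G{\left(A,Y \right)} = 45 + 5 Y$ ($G{\left(A,Y \right)} = 20 + 5 \left(5 + Y\right) = 20 + \left(25 + 5 Y\right) = 45 + 5 Y$)
$W{\left(B,q \right)} = 2 \left(30 + B\right)^{2}$ ($W{\left(B,q \right)} = 2 \left(\left(45 + 5 \left(-3\right)\right) + B\right)^{2} = 2 \left(\left(45 - 15\right) + B\right)^{2} = 2 \left(30 + B\right)^{2}$)
$\frac{1}{-111047 + W{\left(694,-627 \right)}} = \frac{1}{-111047 + 2 \left(30 + 694\right)^{2}} = \frac{1}{-111047 + 2 \cdot 724^{2}} = \frac{1}{-111047 + 2 \cdot 524176} = \frac{1}{-111047 + 1048352} = \frac{1}{937305}$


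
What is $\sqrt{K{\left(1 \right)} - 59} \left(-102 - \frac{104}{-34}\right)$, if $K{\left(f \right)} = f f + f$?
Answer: $- \frac{1682 i \sqrt{57}}{17} \approx - 746.99 i$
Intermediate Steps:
$K{\left(f \right)} = f + f^{2}$ ($K{\left(f \right)} = f^{2} + f = f + f^{2}$)
$\sqrt{K{\left(1 \right)} - 59} \left(-102 - \frac{104}{-34}\right) = \sqrt{1 \left(1 + 1\right) - 59} \left(-102 - \frac{104}{-34}\right) = \sqrt{1 \cdot 2 - 59} \left(-102 - - \frac{52}{17}\right) = \sqrt{2 - 59} \left(-102 + \frac{52}{17}\right) = \sqrt{-57} \left(- \frac{1682}{17}\right) = i \sqrt{57} \left(- \frac{1682}{17}\right) = - \frac{1682 i \sqrt{57}}{17}$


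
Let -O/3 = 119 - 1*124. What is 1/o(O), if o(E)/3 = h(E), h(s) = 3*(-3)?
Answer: -1/27 ≈ -0.037037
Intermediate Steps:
h(s) = -9
O = 15 (O = -3*(119 - 1*124) = -3*(119 - 124) = -3*(-5) = 15)
o(E) = -27 (o(E) = 3*(-9) = -27)
1/o(O) = 1/(-27) = -1/27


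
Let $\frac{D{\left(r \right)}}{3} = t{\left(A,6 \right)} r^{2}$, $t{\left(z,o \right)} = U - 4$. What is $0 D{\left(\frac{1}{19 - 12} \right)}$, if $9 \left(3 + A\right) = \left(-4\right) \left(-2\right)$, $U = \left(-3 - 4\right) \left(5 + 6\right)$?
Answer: $0$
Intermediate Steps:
$U = -77$ ($U = \left(-7\right) 11 = -77$)
$A = - \frac{19}{9}$ ($A = -3 + \frac{\left(-4\right) \left(-2\right)}{9} = -3 + \frac{1}{9} \cdot 8 = -3 + \frac{8}{9} = - \frac{19}{9} \approx -2.1111$)
$t{\left(z,o \right)} = -81$ ($t{\left(z,o \right)} = -77 - 4 = -81$)
$D{\left(r \right)} = - 243 r^{2}$ ($D{\left(r \right)} = 3 \left(- 81 r^{2}\right) = - 243 r^{2}$)
$0 D{\left(\frac{1}{19 - 12} \right)} = 0 \left(- 243 \left(\frac{1}{19 - 12}\right)^{2}\right) = 0 \left(- 243 \left(\frac{1}{7}\right)^{2}\right) = 0 \left(- \frac{243}{49}\right) = 0$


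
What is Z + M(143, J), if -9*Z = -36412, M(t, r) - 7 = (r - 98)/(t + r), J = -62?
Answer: 328115/81 ≈ 4050.8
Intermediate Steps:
M(t, r) = 7 + (-98 + r)/(r + t) (M(t, r) = 7 + (r - 98)/(t + r) = 7 + (-98 + r)/(r + t))
Z = 36412/9 (Z = -⅑*(-36412) = 36412/9 ≈ 4045.8)
Z + M(143, J) = 36412/9 + (-98 + 7*143 + 8*(-62))/(-62 + 143) = 36412/9 + (-98 + 1001 - 496)/81 = 36412/9 + (1/81)*407 = 36412/9 + 407/81 = 328115/81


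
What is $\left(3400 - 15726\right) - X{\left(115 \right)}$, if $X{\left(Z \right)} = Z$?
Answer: $-12441$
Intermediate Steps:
$\left(3400 - 15726\right) - X{\left(115 \right)} = \left(3400 - 15726\right) - 115 = -12326 - 115 = -12441$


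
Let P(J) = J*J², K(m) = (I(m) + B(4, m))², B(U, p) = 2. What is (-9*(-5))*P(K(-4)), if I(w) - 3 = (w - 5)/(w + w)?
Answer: 622857924045/262144 ≈ 2.3760e+6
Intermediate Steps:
I(w) = 3 + (-5 + w)/(2*w) (I(w) = 3 + (w - 5)/(w + w) = 3 + (-5 + w)/((2*w)) = 3 + (-5 + w)*(1/(2*w)) = 3 + (-5 + w)/(2*w))
K(m) = (2 + (-5 + 7*m)/(2*m))² (K(m) = ((-5 + 7*m)/(2*m) + 2)² = (2 + (-5 + 7*m)/(2*m))²)
P(J) = J³
(-9*(-5))*P(K(-4)) = (-9*(-5))*((¼)*(-5 + 11*(-4))²/(-4)²)³ = 45*((¼)*(1/16)*(-5 - 44)²)³ = 45*((¼)*(1/16)*(-49)²)³ = 45*((¼)*(1/16)*2401)³ = 45*(2401/64)³ = 45*(13841287201/262144) = 622857924045/262144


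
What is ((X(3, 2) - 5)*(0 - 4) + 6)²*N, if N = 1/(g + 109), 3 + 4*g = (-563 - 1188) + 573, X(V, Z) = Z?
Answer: -1296/745 ≈ -1.7396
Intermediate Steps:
g = -1181/4 (g = -¾ + ((-563 - 1188) + 573)/4 = -¾ + (-1751 + 573)/4 = -¾ + (¼)*(-1178) = -¾ - 589/2 = -1181/4 ≈ -295.25)
N = -4/745 (N = 1/(-1181/4 + 109) = 1/(-745/4) = -4/745 ≈ -0.0053691)
((X(3, 2) - 5)*(0 - 4) + 6)²*N = ((2 - 5)*(0 - 4) + 6)²*(-4/745) = (-3*(-4) + 6)²*(-4/745) = (12 + 6)²*(-4/745) = 18²*(-4/745) = 324*(-4/745) = -1296/745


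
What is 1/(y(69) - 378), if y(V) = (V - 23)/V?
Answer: -3/1132 ≈ -0.0026502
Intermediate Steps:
y(V) = (-23 + V)/V
1/(y(69) - 378) = 1/((-23 + 69)/69 - 378) = 1/((1/69)*46 - 378) = 1/(2/3 - 378) = 1/(-1132/3) = -3/1132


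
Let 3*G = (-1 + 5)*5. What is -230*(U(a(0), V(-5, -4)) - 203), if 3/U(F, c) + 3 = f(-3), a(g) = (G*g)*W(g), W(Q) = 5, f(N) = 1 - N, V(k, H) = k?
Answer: 46000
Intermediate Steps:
G = 20/3 (G = ((-1 + 5)*5)/3 = (4*5)/3 = (⅓)*20 = 20/3 ≈ 6.6667)
a(g) = 100*g/3 (a(g) = (20*g/3)*5 = 100*g/3)
U(F, c) = 3 (U(F, c) = 3/(-3 + (1 - 1*(-3))) = 3/(-3 + (1 + 3)) = 3/(-3 + 4) = 3/1 = 3*1 = 3)
-230*(U(a(0), V(-5, -4)) - 203) = -230*(3 - 203) = -230*(-200) = 46000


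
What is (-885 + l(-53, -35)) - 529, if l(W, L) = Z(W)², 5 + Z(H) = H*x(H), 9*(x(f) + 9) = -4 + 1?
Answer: 2145235/9 ≈ 2.3836e+5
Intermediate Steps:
x(f) = -28/3 (x(f) = -9 + (-4 + 1)/9 = -9 + (⅑)*(-3) = -9 - ⅓ = -28/3)
Z(H) = -5 - 28*H/3 (Z(H) = -5 + H*(-28/3) = -5 - 28*H/3)
l(W, L) = (-5 - 28*W/3)²
(-885 + l(-53, -35)) - 529 = (-885 + (15 + 28*(-53))²/9) - 529 = (-885 + (15 - 1484)²/9) - 529 = (-885 + (⅑)*(-1469)²) - 529 = (-885 + (⅑)*2157961) - 529 = (-885 + 2157961/9) - 529 = 2149996/9 - 529 = 2145235/9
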